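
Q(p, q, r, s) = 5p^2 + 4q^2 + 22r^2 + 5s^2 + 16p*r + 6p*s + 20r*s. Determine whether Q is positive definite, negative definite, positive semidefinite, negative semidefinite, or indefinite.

The associated matrix is A = [[5, 0, 8, 3], [0, 4, 0, 0], [8, 0, 22, 10], [3, 0, 10, 5]].
Applying the same elementary operations to the rows and columns of A produces a congruent diagonal matrix with entries 5, 4, 46/5, 6/23.
Counting signs: 4 positive.
Hence Q is positive definite.

positive definite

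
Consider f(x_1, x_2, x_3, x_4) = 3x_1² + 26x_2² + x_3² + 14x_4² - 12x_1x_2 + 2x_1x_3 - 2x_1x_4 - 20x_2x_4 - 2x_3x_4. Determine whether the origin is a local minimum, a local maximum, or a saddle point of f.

local minimum

The Hessian at the origin is H = [[6, -12, 2, -2], [-12, 52, 0, -20], [2, 0, 2, -2], [-2, -20, -2, 28]].
Applying the same elementary operations to the rows and columns of H produces a congruent diagonal matrix with entries 6, 28, 16/21, 1.
So there are 4 positive pivots.
H is positive definite, so the origin is a strict local minimum.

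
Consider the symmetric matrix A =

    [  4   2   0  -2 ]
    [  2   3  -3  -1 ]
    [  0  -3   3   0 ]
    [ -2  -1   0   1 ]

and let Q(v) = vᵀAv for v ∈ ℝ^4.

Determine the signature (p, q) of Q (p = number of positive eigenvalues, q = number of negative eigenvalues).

(2, 1)

Congruent diagonalization of A (simultaneous row and column reduction) yields pivots 4, 2, -3/2, 0.
That gives 2 positive, 1 negative, 1 zero pivots.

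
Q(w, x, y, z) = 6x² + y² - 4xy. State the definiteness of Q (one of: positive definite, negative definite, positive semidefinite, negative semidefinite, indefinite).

Write A = [[0, 0, 0, 0], [0, 6, -2, 0], [0, -2, 1, 0], [0, 0, 0, 0]].
Symmetric row and column elimination reduces A to a congruent diagonal form with pivots 0, 6, 1/3, 0.
So there are 2 positive, 2 zero pivots.
Hence Q is positive semidefinite.

positive semidefinite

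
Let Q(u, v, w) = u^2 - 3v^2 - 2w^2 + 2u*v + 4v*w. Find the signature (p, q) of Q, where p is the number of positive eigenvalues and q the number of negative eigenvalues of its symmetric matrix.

The symmetric matrix is A = [[1, 1, 0], [1, -3, 2], [0, 2, -2]].
Symmetric row and column elimination reduces A to a congruent diagonal form with pivots 1, -4, -1.
So there are 1 positive, 2 negative pivots.

(1, 2)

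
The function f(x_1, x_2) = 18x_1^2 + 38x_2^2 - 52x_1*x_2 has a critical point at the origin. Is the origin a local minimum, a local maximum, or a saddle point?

local minimum

The Hessian at the origin is H = [[36, -52], [-52, 76]].
det H = 36·76 − (-52)² = 32 > 0 and H[1,1] = 36 > 0, so H is positive definite.
Therefore the origin is a local minimum.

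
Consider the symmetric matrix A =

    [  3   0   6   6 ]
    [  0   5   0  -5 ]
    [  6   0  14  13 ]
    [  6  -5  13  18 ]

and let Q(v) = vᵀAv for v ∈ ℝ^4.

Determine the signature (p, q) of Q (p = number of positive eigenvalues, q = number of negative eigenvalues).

(4, 0)

Applying the same elementary operations to the rows and columns of A produces a congruent diagonal matrix with entries 3, 5, 2, 1/2.
Counting signs: 4 positive.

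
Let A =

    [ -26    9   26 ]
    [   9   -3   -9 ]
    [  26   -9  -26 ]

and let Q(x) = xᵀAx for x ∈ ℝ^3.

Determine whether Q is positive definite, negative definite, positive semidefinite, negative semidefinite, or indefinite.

Symmetric row and column elimination reduces A to a congruent diagonal form with pivots -26, 3/26, 0.
That gives 1 positive, 1 negative, 1 zero pivots.
Hence Q is indefinite.

indefinite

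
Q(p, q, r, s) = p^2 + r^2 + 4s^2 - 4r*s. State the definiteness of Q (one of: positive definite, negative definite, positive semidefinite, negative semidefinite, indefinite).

Write A = [[1, 0, 0, 0], [0, 0, 0, 0], [0, 0, 1, -2], [0, 0, -2, 4]].
Congruent diagonalization of A (simultaneous row and column reduction) yields pivots 1, 0, 1, 0.
So there are 2 positive, 2 zero pivots.
Hence Q is positive semidefinite.

positive semidefinite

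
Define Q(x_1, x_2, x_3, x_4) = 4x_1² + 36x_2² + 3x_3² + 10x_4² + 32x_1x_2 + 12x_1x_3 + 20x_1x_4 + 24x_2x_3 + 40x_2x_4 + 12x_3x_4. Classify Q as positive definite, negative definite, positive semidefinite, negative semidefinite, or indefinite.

Write A = [[4, 16, 6, 10], [16, 36, 12, 20], [6, 12, 3, 6], [10, 20, 6, 10]].
Applying the same elementary operations to the rows and columns of A produces a congruent diagonal matrix with entries 4, -28, -6/7, -1/2.
That gives 1 positive, 3 negative pivots.
Hence Q is indefinite.

indefinite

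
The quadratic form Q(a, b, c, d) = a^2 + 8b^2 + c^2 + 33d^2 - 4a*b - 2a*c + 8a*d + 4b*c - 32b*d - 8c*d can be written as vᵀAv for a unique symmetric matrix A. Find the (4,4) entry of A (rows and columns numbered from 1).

The coefficient of d^2 in Q is 33, and that is exactly A[4,4].

33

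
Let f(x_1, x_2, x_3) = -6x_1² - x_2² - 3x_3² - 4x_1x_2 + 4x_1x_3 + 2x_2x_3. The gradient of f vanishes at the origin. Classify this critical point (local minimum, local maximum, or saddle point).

local maximum

The Hessian at the origin is H = [[-12, -4, 4], [-4, -2, 2], [4, 2, -6]].
Row-reducing H symmetrically gives the diagonal entries -12, -2/3, -4.
Counting signs: 3 negative.
H is negative definite, so the origin is a strict local maximum.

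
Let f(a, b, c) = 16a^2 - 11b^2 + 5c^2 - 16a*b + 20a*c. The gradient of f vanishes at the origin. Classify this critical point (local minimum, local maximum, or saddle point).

The Hessian at the origin is H = [[32, -16, 20], [-16, -22, 0], [20, 0, 10]].
Applying the same elementary operations to the rows and columns of H produces a congruent diagonal matrix with entries 32, -30, 5/6.
That gives 2 positive, 1 negative pivots.
H is indefinite, so the origin is a saddle point.

saddle point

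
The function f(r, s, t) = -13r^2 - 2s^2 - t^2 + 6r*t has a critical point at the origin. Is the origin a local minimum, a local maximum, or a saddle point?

local maximum

The Hessian at the origin is H = [[-26, 0, 6], [0, -4, 0], [6, 0, -2]].
Row-reducing H symmetrically gives the diagonal entries -26, -4, -8/13.
Counting signs: 3 negative.
H is negative definite, so the origin is a strict local maximum.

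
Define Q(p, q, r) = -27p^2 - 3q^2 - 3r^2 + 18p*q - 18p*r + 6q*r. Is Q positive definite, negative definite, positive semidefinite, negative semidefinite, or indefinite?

The associated matrix is A = [[-27, 9, -9], [9, -3, 3], [-9, 3, -3]].
Applying the same elementary operations to the rows and columns of A produces a congruent diagonal matrix with entries -27, 0, 0.
Counting signs: 1 negative, 2 zero.
Hence Q is negative semidefinite.

negative semidefinite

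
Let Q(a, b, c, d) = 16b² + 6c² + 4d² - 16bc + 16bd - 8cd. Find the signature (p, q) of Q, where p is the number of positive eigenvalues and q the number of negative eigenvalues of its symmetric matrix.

(2, 0)

Write A = [[0, 0, 0, 0], [0, 16, -8, 8], [0, -8, 6, -4], [0, 8, -4, 4]].
Row-reducing A symmetrically gives the diagonal entries 0, 16, 2, 0.
So there are 2 positive, 2 zero pivots.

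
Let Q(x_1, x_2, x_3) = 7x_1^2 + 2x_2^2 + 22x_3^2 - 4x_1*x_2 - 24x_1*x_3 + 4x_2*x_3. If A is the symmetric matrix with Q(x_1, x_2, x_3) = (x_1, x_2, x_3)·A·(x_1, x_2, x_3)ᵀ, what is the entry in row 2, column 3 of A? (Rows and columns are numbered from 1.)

2

The coefficient of x_2·x_3 in Q is 4. For a symmetric A this equals A[2,3] + A[3,2] = 2·A[2,3].
So A[2,3] = 4/2 = 2.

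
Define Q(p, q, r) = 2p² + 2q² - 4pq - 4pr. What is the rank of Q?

The symmetric matrix is A = [[2, -2, -2], [-2, 2, 0], [-2, 0, 0]].
Row reduction of A gives 3 nonzero rows, so rank A = 3.

3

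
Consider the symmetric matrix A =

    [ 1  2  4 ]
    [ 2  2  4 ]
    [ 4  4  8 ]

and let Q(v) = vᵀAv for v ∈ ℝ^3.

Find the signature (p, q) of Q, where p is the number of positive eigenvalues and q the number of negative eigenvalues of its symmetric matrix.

Row-reducing A symmetrically gives the diagonal entries 1, -2, 0.
So there are 1 positive, 1 negative, 1 zero pivots.

(1, 1)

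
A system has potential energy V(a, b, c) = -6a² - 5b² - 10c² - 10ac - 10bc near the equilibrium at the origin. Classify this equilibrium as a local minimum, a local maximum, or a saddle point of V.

local maximum

The Hessian at the origin is H = [[-12, 0, -10], [0, -10, -10], [-10, -10, -20]].
Symmetric row and column elimination reduces H to a congruent diagonal form with pivots -12, -10, -5/3.
Counting signs: 3 negative.
H is negative definite, so the origin is a strict local maximum.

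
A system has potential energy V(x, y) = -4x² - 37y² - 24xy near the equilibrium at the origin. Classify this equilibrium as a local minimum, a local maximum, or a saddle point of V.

The Hessian at the origin is H = [[-8, -24], [-24, -74]].
det H = -8·-74 − (-24)² = 16 > 0 and H[1,1] = -8 < 0, so H is negative definite.
Therefore the origin is a local maximum.

local maximum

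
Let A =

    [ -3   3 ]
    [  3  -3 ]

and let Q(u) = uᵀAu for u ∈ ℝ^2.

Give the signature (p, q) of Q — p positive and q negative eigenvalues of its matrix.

(0, 1)

Symmetric row and column elimination reduces A to a congruent diagonal form with pivots -3, 0.
So there are 1 negative, 1 zero pivots.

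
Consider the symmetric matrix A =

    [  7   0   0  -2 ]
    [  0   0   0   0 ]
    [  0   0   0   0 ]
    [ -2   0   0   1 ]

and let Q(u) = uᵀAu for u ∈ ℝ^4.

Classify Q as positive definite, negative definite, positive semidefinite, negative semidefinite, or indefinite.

Congruent diagonalization of A (simultaneous row and column reduction) yields pivots 7, 0, 0, 3/7.
Counting signs: 2 positive, 2 zero.
Hence Q is positive semidefinite.

positive semidefinite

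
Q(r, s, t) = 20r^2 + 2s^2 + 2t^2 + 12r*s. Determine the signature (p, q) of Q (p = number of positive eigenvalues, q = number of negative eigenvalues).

Write A = [[20, 6, 0], [6, 2, 0], [0, 0, 2]].
Congruent diagonalization of A (simultaneous row and column reduction) yields pivots 20, 1/5, 2.
Counting signs: 3 positive.

(3, 0)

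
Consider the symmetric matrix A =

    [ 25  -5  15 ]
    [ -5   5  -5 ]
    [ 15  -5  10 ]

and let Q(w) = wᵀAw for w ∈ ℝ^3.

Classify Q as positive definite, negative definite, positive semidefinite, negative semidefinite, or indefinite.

Congruent diagonalization of A (simultaneous row and column reduction) yields pivots 25, 4, 0.
Counting signs: 2 positive, 1 zero.
Hence Q is positive semidefinite.

positive semidefinite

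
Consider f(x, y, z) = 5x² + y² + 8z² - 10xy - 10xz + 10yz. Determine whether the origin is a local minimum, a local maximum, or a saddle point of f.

The Hessian at the origin is H = [[10, -10, -10], [-10, 2, 10], [-10, 10, 16]].
Symmetric row and column elimination reduces H to a congruent diagonal form with pivots 10, -8, 6.
That gives 2 positive, 1 negative pivots.
H is indefinite, so the origin is a saddle point.

saddle point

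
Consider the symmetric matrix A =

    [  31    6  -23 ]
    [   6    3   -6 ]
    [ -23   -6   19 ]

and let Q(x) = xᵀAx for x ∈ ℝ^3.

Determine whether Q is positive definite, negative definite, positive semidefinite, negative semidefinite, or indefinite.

Congruent diagonalization of A (simultaneous row and column reduction) yields pivots 31, 57/31, 12/19.
So there are 3 positive pivots.
Hence Q is positive definite.

positive definite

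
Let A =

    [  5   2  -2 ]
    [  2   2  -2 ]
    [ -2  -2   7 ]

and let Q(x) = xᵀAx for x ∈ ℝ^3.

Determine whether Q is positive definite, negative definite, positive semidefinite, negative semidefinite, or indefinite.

positive definite

Applying the same elementary operations to the rows and columns of A produces a congruent diagonal matrix with entries 5, 6/5, 5.
Counting signs: 3 positive.
Hence Q is positive definite.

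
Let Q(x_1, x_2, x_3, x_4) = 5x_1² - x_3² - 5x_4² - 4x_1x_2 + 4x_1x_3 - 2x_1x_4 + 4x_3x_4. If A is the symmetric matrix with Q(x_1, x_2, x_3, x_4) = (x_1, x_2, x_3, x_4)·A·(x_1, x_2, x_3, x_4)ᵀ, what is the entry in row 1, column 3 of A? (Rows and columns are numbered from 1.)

2

The coefficient of x_1·x_3 in Q is 4. For a symmetric A this equals A[1,3] + A[3,1] = 2·A[1,3].
So A[1,3] = 4/2 = 2.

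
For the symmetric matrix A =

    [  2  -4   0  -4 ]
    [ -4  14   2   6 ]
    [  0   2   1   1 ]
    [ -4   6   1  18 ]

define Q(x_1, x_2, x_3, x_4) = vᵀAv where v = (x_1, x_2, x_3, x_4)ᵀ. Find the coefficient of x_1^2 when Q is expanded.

The coefficient of x_1^2 is the diagonal entry A[1,1] = 2.

2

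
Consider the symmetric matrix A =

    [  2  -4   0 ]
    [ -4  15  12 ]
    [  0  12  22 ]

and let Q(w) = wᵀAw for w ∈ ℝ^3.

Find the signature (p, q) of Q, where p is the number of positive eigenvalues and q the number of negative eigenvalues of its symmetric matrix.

Symmetric row and column elimination reduces A to a congruent diagonal form with pivots 2, 7, 10/7.
That gives 3 positive pivots.

(3, 0)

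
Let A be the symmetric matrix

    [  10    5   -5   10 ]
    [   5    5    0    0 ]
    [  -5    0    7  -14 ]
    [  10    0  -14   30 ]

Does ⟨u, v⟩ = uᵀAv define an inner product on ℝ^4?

Leading principal minors: Δ_1 = 10, Δ_2 = 25, Δ_3 = 50, Δ_4 = 100.
All leading principal minors are positive, so by Sylvester's criterion Q is positive definite.
⟨·,·⟩ is an inner product exactly when A is positive definite.

yes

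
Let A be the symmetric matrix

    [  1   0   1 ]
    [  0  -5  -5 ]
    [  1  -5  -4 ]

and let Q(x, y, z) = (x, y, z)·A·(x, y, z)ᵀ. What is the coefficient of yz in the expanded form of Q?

The coefficient of yz is A[2,3] + A[3,2] = 2·(-5) = -10.

-10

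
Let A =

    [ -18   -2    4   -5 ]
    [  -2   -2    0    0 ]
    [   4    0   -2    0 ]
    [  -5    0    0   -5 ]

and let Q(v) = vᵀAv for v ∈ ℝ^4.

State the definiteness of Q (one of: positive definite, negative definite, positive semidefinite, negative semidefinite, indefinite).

An LDLᵀ factorisation of A has diagonal entries -18, -16/9, -1, -15/8.
Counting signs: 4 negative.
Hence Q is negative definite.

negative definite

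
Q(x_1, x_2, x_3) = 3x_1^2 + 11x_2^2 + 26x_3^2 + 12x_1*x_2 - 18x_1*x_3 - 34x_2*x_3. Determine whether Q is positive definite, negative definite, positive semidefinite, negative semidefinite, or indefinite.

Write A = [[3, 6, -9], [6, 11, -17], [-9, -17, 26]].
Symmetric row and column elimination reduces A to a congruent diagonal form with pivots 3, -1, 0.
Counting signs: 1 positive, 1 negative, 1 zero.
Hence Q is indefinite.

indefinite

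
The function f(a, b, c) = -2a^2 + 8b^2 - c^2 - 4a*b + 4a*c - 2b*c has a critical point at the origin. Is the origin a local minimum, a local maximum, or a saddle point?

The Hessian at the origin is H = [[-4, -4, 4], [-4, 16, -2], [4, -2, -2]].
Applying the same elementary operations to the rows and columns of H produces a congruent diagonal matrix with entries -4, 20, 1/5.
That gives 2 positive, 1 negative pivots.
H is indefinite, so the origin is a saddle point.

saddle point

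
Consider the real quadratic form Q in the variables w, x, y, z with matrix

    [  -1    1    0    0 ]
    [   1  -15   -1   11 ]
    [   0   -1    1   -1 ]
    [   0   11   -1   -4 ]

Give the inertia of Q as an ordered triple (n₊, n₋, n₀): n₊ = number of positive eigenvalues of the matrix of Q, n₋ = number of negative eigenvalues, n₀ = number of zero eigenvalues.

(2, 2, 0)

Congruent diagonalization of A (simultaneous row and column reduction) yields pivots -1, -14, 15/14, 5/3.
Counting signs: 2 positive, 2 negative.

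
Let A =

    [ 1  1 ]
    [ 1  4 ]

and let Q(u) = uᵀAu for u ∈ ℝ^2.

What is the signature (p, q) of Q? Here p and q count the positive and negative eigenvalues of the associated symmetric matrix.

(2, 0)

An LDLᵀ factorisation of A has diagonal entries 1, 3.
So there are 2 positive pivots.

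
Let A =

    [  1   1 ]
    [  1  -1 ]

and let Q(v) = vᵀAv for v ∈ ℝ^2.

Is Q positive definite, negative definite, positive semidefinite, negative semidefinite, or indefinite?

Symmetric row and column elimination reduces A to a congruent diagonal form with pivots 1, -2.
So there are 1 positive, 1 negative pivots.
Hence Q is indefinite.

indefinite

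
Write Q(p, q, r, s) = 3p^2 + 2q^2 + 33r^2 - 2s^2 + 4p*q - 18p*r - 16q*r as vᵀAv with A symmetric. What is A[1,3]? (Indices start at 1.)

-9

The coefficient of p·r in Q is -18. For a symmetric A this equals A[1,3] + A[3,1] = 2·A[1,3].
So A[1,3] = -18/2 = -9.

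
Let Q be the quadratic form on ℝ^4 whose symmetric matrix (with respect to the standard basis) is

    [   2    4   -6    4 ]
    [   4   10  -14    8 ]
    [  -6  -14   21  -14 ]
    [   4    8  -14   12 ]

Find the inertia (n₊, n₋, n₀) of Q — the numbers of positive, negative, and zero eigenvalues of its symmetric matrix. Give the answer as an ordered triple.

Applying the same elementary operations to the rows and columns of A produces a congruent diagonal matrix with entries 2, 2, 1, 0.
That gives 3 positive, 1 zero pivots.

(3, 0, 1)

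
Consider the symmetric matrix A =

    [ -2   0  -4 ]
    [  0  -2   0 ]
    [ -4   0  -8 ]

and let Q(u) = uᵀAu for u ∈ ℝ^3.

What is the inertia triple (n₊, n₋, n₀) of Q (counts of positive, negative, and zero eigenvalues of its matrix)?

(0, 2, 1)

Congruent diagonalization of A (simultaneous row and column reduction) yields pivots -2, -2, 0.
That gives 2 negative, 1 zero pivots.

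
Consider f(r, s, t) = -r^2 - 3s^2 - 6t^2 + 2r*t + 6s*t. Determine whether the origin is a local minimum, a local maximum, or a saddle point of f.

The Hessian at the origin is H = [[-2, 0, 2], [0, -6, 6], [2, 6, -12]].
Applying the same elementary operations to the rows and columns of H produces a congruent diagonal matrix with entries -2, -6, -4.
That gives 3 negative pivots.
H is negative definite, so the origin is a strict local maximum.

local maximum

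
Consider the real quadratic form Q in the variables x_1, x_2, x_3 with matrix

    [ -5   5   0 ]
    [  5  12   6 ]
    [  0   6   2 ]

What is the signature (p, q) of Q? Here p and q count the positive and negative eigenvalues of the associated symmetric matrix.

(1, 2)

Applying the same elementary operations to the rows and columns of A produces a congruent diagonal matrix with entries -5, 17, -2/17.
That gives 1 positive, 2 negative pivots.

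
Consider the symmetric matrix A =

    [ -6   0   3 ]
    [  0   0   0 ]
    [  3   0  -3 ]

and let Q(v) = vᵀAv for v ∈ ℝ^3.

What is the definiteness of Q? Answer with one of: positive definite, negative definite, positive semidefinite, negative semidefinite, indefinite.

Symmetric row and column elimination reduces A to a congruent diagonal form with pivots -6, 0, -3/2.
So there are 2 negative, 1 zero pivots.
Hence Q is negative semidefinite.

negative semidefinite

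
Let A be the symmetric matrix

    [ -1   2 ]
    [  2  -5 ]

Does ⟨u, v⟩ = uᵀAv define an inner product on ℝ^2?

no

Leading principal minors: Δ_1 = -1, Δ_2 = 1.
The signs alternate starting with Δ_1 < 0, so by Sylvester's criterion Q is negative definite.
⟨·,·⟩ is an inner product exactly when A is positive definite.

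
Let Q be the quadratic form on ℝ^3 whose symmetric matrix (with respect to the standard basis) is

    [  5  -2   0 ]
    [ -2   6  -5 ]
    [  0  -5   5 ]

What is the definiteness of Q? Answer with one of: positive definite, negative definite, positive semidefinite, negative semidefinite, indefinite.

Leading principal minors: Δ_1 = 5, Δ_2 = 26, Δ_3 = 5.
All leading principal minors are positive, so by Sylvester's criterion Q is positive definite.

positive definite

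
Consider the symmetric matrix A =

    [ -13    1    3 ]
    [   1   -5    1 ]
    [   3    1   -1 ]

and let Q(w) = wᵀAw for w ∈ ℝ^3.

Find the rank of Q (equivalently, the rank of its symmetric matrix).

2

Congruent diagonalization of A (simultaneous row and column reduction) yields pivots -13, -64/13, 0.
That gives 2 negative, 1 zero pivots.
The rank is the number of nonzero pivots: 2.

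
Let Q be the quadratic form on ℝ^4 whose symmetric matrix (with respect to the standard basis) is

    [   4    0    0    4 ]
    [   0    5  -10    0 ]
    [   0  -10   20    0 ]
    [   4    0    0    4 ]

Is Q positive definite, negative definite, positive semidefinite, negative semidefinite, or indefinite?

positive semidefinite

Symmetric row and column elimination reduces A to a congruent diagonal form with pivots 4, 5, 0, 0.
So there are 2 positive, 2 zero pivots.
Hence Q is positive semidefinite.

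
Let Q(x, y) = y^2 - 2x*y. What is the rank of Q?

2

The symmetric matrix is A = [[0, -1], [-1, 1]].
Row reduction of A gives 2 nonzero rows, so rank A = 2.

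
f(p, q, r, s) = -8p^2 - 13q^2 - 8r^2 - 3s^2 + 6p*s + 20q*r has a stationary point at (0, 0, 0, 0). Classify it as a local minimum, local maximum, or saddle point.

The Hessian at the origin is H = [[-16, 0, 0, 6], [0, -26, 20, 0], [0, 20, -16, 0], [6, 0, 0, -6]].
Row-reducing H symmetrically gives the diagonal entries -16, -26, -8/13, -15/4.
That gives 4 negative pivots.
H is negative definite, so the origin is a strict local maximum.

local maximum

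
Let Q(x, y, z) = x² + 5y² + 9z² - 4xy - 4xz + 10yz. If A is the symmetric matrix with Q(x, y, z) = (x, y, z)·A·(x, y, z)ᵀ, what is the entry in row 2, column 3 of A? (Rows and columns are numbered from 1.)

5

The coefficient of y·z in Q is 10. For a symmetric A this equals A[2,3] + A[3,2] = 2·A[2,3].
So A[2,3] = 10/2 = 5.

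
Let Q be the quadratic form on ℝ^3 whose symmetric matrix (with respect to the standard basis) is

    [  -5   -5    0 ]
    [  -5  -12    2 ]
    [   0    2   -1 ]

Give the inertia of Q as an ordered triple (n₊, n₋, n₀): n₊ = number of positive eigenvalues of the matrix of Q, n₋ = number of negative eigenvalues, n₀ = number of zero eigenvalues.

Row-reducing A symmetrically gives the diagonal entries -5, -7, -3/7.
So there are 3 negative pivots.

(0, 3, 0)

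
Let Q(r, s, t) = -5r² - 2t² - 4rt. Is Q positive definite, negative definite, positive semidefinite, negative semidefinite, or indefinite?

The associated matrix is A = [[-5, 0, -2], [0, 0, 0], [-2, 0, -2]].
Symmetric row and column elimination reduces A to a congruent diagonal form with pivots -5, 0, -6/5.
Counting signs: 2 negative, 1 zero.
Hence Q is negative semidefinite.

negative semidefinite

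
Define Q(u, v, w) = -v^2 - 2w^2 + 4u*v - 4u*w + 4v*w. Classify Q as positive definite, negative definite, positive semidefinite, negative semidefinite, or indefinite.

The symmetric matrix is A = [[0, 2, -2], [2, -1, 2], [-2, 2, -2]].
A is congruent to a diagonal matrix with 2 positive, 1 negative and 0 zero entries, so Q is indefinite.

indefinite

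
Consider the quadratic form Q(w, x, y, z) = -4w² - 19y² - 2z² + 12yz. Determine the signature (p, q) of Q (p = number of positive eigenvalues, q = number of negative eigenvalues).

The associated matrix is A = [[-4, 0, 0, 0], [0, 0, 0, 0], [0, 0, -19, 6], [0, 0, 6, -2]].
Symmetric row and column elimination reduces A to a congruent diagonal form with pivots -4, 0, -19, -2/19.
That gives 3 negative, 1 zero pivots.

(0, 3)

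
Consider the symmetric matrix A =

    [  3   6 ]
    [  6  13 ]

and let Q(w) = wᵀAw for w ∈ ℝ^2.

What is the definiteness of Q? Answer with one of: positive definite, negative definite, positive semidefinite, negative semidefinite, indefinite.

Leading principal minors: Δ_1 = 3, Δ_2 = 3.
All leading principal minors are positive, so by Sylvester's criterion Q is positive definite.

positive definite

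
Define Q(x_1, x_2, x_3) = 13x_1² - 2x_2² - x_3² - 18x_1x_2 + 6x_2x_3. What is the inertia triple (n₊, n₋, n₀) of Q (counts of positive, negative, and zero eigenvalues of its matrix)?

The symmetric matrix is A = [[13, -9, 0], [-9, -2, 3], [0, 3, -1]].
Applying the same elementary operations to the rows and columns of A produces a congruent diagonal matrix with entries 13, -107/13, 10/107.
That gives 2 positive, 1 negative pivots.

(2, 1, 0)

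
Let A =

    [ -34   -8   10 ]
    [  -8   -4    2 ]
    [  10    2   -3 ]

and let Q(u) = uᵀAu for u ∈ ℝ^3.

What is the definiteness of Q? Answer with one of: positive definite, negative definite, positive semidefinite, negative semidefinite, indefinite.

Symmetric row and column elimination reduces A to a congruent diagonal form with pivots -34, -36/17, 0.
That gives 2 negative, 1 zero pivots.
Hence Q is negative semidefinite.

negative semidefinite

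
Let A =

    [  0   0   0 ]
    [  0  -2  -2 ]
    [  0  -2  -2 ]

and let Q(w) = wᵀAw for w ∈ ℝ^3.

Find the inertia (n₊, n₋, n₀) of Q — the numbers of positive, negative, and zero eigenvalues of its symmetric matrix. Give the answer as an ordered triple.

Congruent diagonalization of A (simultaneous row and column reduction) yields pivots 0, -2, 0.
Counting signs: 1 negative, 2 zero.

(0, 1, 2)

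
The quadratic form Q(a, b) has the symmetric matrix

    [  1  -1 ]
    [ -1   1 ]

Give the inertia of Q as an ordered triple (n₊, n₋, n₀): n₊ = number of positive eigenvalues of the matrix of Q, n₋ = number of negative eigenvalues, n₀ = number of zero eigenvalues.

(1, 0, 1)

Symmetric row and column elimination reduces A to a congruent diagonal form with pivots 1, 0.
That gives 1 positive, 1 zero pivots.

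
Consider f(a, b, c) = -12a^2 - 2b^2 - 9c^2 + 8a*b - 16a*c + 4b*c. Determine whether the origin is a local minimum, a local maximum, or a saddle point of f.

The Hessian at the origin is H = [[-24, 8, -16], [8, -4, 4], [-16, 4, -18]].
Applying the same elementary operations to the rows and columns of H produces a congruent diagonal matrix with entries -24, -4/3, -6.
So there are 3 negative pivots.
H is negative definite, so the origin is a strict local maximum.

local maximum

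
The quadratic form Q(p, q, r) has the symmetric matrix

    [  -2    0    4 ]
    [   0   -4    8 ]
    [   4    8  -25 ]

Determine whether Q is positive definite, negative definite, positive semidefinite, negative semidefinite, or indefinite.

Symmetric row and column elimination reduces A to a congruent diagonal form with pivots -2, -4, -1.
Counting signs: 3 negative.
Hence Q is negative definite.

negative definite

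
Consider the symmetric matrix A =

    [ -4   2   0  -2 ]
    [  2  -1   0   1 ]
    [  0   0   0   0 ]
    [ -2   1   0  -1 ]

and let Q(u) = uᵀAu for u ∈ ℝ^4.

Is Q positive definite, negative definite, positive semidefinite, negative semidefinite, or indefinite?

negative semidefinite

Applying the same elementary operations to the rows and columns of A produces a congruent diagonal matrix with entries -4, 0, 0, 0.
So there are 1 negative, 3 zero pivots.
Hence Q is negative semidefinite.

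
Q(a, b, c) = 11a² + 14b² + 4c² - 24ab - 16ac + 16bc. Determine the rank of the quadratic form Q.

The associated matrix is A = [[11, -12, -8], [-12, 14, 8], [-8, 8, 4]].
Symmetric row and column elimination reduces A to a congruent diagonal form with pivots 11, 10/11, -12/5.
So there are 2 positive, 1 negative pivots.
The rank is the number of nonzero pivots: 3.

3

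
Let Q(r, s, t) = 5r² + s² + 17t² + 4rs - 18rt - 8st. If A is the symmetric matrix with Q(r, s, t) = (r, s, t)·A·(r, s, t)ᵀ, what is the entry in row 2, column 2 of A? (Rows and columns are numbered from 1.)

1

The coefficient of s² in Q is 1, and that is exactly A[2,2].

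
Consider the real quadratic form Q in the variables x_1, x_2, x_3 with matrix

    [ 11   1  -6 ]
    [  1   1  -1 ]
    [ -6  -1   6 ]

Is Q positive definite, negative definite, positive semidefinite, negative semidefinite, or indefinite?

positive definite

Leading principal minors: Δ_1 = 11, Δ_2 = 10, Δ_3 = 25.
All leading principal minors are positive, so by Sylvester's criterion Q is positive definite.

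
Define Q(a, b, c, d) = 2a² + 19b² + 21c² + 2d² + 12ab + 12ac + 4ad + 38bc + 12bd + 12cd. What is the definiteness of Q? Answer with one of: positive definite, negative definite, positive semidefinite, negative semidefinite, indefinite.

The symmetric matrix is A = [[2, 6, 6, 2], [6, 19, 19, 6], [6, 19, 21, 6], [2, 6, 6, 2]].
Applying the same elementary operations to the rows and columns of A produces a congruent diagonal matrix with entries 2, 1, 2, 0.
That gives 3 positive, 1 zero pivots.
Hence Q is positive semidefinite.

positive semidefinite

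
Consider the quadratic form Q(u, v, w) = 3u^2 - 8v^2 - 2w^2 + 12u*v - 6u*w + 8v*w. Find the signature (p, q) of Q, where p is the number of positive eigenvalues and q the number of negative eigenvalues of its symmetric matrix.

The symmetric matrix is A = [[3, 6, -3], [6, -8, 4], [-3, 4, -2]].
Congruent diagonalization of A (simultaneous row and column reduction) yields pivots 3, -20, 0.
Counting signs: 1 positive, 1 negative, 1 zero.

(1, 1)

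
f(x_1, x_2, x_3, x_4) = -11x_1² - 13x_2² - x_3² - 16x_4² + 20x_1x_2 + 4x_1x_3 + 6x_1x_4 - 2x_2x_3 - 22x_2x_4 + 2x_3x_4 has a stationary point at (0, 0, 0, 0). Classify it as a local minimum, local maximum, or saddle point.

saddle point

The Hessian at the origin is H = [[-22, 20, 4, 6], [20, -26, -2, -22], [4, -2, -2, 2], [6, -22, 2, -32]].
Congruent diagonalization of H (simultaneous row and column reduction) yields pivots -22, -86/11, -40/43, 24/5.
So there are 1 positive, 3 negative pivots.
H is indefinite, so the origin is a saddle point.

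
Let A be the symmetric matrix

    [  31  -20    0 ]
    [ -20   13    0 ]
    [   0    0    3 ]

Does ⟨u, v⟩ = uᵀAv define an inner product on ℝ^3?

Leading principal minors: Δ_1 = 31, Δ_2 = 3, Δ_3 = 9.
All leading principal minors are positive, so by Sylvester's criterion Q is positive definite.
⟨·,·⟩ is an inner product exactly when A is positive definite.

yes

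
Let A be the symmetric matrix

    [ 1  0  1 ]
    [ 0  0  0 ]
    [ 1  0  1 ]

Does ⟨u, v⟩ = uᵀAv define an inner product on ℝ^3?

Congruent diagonalization of A (simultaneous row and column reduction) yields pivots 1, 0, 0.
So there are 1 positive, 2 zero pivots.
Hence Q is positive semidefinite.
⟨·,·⟩ is an inner product exactly when A is positive definite.

no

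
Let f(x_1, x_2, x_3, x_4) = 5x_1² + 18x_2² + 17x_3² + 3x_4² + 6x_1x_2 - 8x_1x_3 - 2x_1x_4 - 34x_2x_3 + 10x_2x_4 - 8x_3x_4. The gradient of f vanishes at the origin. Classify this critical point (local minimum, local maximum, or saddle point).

local minimum

The Hessian at the origin is H = [[10, 6, -8, -2], [6, 36, -34, 10], [-8, -34, 34, -8], [-2, 10, -8, 6]].
Row-reducing H symmetrically gives the diagonal entries 10, 162/5, 104/81, 20/13.
Counting signs: 4 positive.
H is positive definite, so the origin is a strict local minimum.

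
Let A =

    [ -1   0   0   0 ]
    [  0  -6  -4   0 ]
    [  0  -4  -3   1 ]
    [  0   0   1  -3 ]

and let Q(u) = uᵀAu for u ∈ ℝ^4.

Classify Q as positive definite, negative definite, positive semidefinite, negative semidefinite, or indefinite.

negative semidefinite

Applying the same elementary operations to the rows and columns of A produces a congruent diagonal matrix with entries -1, -6, -1/3, 0.
That gives 3 negative, 1 zero pivots.
Hence Q is negative semidefinite.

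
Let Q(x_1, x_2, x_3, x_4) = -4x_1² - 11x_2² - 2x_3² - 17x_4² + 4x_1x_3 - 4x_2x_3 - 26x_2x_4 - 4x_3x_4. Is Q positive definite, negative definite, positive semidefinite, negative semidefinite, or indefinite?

The symmetric matrix of Q is A = [[-4, 0, 2, 0], [0, -11, -2, -13], [2, -2, -2, -2], [0, -13, -2, -17]].
Leading principal minors: Δ_1 = -4, Δ_2 = 44, Δ_3 = -28, Δ_4 = 40.
The signs alternate starting with Δ_1 < 0, so by Sylvester's criterion Q is negative definite.

negative definite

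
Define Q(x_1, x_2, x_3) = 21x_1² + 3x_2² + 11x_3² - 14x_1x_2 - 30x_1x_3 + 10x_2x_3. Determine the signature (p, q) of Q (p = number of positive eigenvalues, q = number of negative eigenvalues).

The symmetric matrix is A = [[21, -7, -15], [-7, 3, 5], [-15, 5, 11]].
An LDLᵀ factorisation of A has diagonal entries 21, 2/3, 2/7.
So there are 3 positive pivots.

(3, 0)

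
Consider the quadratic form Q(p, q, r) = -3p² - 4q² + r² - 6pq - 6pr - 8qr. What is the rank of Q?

3

Write A = [[-3, -3, -3], [-3, -4, -4], [-3, -4, 1]].
Symmetric row and column elimination reduces A to a congruent diagonal form with pivots -3, -1, 5.
That gives 1 positive, 2 negative pivots.
The rank is the number of nonzero pivots: 3.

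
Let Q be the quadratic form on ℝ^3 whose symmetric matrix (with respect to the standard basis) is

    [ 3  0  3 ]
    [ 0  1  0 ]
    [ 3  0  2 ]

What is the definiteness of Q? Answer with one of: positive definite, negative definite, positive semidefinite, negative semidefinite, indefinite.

indefinite

Symmetric row and column elimination reduces A to a congruent diagonal form with pivots 3, 1, -1.
Counting signs: 2 positive, 1 negative.
Hence Q is indefinite.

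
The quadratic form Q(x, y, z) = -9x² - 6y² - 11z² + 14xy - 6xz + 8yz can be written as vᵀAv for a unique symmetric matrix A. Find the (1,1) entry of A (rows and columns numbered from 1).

The coefficient of x² in Q is -9, and that is exactly A[1,1].

-9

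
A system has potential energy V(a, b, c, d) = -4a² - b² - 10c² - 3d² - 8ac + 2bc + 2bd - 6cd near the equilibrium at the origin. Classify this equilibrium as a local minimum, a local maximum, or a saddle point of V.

The Hessian at the origin is H = [[-8, 0, -8, 0], [0, -2, 2, 2], [-8, 2, -20, -6], [0, 2, -6, -6]].
An LDLᵀ factorisation of H has diagonal entries -8, -2, -10, -12/5.
That gives 4 negative pivots.
H is negative definite, so the origin is a strict local maximum.

local maximum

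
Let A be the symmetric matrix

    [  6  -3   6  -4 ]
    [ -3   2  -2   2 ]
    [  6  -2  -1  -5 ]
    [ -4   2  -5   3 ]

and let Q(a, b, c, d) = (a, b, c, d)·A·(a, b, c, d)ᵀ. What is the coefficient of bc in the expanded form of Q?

-4

The coefficient of bc is A[2,3] + A[3,2] = 2·(-2) = -4.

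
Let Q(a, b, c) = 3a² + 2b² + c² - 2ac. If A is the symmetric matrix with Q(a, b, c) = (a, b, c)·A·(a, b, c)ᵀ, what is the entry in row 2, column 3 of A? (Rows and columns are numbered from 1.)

0

The coefficient of b·c in Q is 0. For a symmetric A this equals A[2,3] + A[3,2] = 2·A[2,3].
So A[2,3] = 0/2 = 0.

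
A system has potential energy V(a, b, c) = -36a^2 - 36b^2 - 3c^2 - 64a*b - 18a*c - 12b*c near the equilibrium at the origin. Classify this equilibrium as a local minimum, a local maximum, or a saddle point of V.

The Hessian at the origin is H = [[-72, -64, -18], [-64, -72, -12], [-18, -12, -6]].
An LDLᵀ factorisation of H has diagonal entries -72, -136/9, -15/34.
So there are 3 negative pivots.
H is negative definite, so the origin is a strict local maximum.

local maximum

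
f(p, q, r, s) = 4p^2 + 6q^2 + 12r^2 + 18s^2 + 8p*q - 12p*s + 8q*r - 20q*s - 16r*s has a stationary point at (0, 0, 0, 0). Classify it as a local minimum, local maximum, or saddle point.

The Hessian at the origin is H = [[8, 8, 0, -12], [8, 12, 8, -20], [0, 8, 24, -16], [-12, -20, -16, 36]].
Congruent diagonalization of H (simultaneous row and column reduction) yields pivots 8, 4, 8, 2.
So there are 4 positive pivots.
H is positive definite, so the origin is a strict local minimum.

local minimum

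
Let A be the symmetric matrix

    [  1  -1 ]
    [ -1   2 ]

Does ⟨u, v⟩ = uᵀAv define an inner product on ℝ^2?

Leading principal minors: Δ_1 = 1, Δ_2 = 1.
All leading principal minors are positive, so by Sylvester's criterion Q is positive definite.
⟨·,·⟩ is an inner product exactly when A is positive definite.

yes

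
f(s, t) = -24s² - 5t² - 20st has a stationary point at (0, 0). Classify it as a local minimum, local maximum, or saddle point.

local maximum

The Hessian at the origin is H = [[-48, -20], [-20, -10]].
det H = -48·-10 − (-20)² = 80 > 0 and H[1,1] = -48 < 0, so H is negative definite.
Therefore the origin is a local maximum.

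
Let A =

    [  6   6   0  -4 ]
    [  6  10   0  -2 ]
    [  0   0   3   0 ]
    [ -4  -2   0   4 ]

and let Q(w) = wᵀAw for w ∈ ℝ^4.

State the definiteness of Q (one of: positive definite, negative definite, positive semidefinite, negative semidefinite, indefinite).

positive definite

Congruent diagonalization of A (simultaneous row and column reduction) yields pivots 6, 4, 3, 1/3.
That gives 4 positive pivots.
Hence Q is positive definite.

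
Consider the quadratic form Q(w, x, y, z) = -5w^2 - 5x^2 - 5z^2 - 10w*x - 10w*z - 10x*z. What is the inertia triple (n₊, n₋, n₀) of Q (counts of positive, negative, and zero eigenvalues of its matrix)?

The associated matrix is A = [[-5, -5, 0, -5], [-5, -5, 0, -5], [0, 0, 0, 0], [-5, -5, 0, -5]].
Row-reducing A symmetrically gives the diagonal entries -5, 0, 0, 0.
That gives 1 negative, 3 zero pivots.

(0, 1, 3)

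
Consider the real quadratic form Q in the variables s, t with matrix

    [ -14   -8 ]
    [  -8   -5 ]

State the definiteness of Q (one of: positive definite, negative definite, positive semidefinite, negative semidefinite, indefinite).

negative definite

Leading principal minors: Δ_1 = -14, Δ_2 = 6.
The signs alternate starting with Δ_1 < 0, so by Sylvester's criterion Q is negative definite.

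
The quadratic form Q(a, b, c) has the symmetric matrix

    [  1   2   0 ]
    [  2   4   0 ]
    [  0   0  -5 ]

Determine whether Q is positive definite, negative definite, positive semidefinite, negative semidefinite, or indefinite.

Applying the same elementary operations to the rows and columns of A produces a congruent diagonal matrix with entries 1, 0, -5.
That gives 1 positive, 1 negative, 1 zero pivots.
Hence Q is indefinite.

indefinite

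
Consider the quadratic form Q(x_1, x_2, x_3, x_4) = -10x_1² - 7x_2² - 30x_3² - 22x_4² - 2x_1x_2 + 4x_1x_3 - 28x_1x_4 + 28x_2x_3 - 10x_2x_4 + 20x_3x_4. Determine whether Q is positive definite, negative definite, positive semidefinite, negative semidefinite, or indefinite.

The symmetric matrix of Q is A = [[-10, -1, 2, -14], [-1, -7, 14, -5], [2, 14, -30, 10], [-14, -5, 10, -22]].
Leading principal minors: Δ_1 = -10, Δ_2 = 69, Δ_3 = -138, Δ_4 = 72.
The signs alternate starting with Δ_1 < 0, so by Sylvester's criterion Q is negative definite.

negative definite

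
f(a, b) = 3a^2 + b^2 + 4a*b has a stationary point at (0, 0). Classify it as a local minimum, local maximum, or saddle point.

saddle point

The Hessian at the origin is H = [[6, 4], [4, 2]].
det H = 6·2 − (4)² = -4 < 0, so H is indefinite.
Therefore the origin is a saddle point.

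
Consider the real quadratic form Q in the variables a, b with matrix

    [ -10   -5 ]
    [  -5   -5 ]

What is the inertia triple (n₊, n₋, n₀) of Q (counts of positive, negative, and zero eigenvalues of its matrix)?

Symmetric row and column elimination reduces A to a congruent diagonal form with pivots -10, -5/2.
That gives 2 negative pivots.

(0, 2, 0)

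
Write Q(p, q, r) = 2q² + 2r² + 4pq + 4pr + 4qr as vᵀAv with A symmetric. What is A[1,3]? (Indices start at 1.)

2

The coefficient of p·r in Q is 4. For a symmetric A this equals A[1,3] + A[3,1] = 2·A[1,3].
So A[1,3] = 4/2 = 2.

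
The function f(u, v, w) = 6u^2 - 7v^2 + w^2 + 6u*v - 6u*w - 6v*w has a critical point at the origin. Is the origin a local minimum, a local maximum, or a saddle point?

saddle point

The Hessian at the origin is H = [[12, 6, -6], [6, -14, -6], [-6, -6, 2]].
Symmetric row and column elimination reduces H to a congruent diagonal form with pivots 12, -17, -8/17.
So there are 1 positive, 2 negative pivots.
H is indefinite, so the origin is a saddle point.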